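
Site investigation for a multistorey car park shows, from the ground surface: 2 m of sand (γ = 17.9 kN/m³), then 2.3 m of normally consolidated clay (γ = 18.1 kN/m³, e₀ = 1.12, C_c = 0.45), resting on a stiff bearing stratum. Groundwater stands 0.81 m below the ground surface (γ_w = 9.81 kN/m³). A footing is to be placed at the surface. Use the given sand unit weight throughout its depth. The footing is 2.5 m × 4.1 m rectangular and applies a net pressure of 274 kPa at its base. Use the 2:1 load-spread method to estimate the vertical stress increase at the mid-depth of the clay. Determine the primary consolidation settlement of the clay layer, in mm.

S_c ≈ 236 mm

Mid-depth of clay below the ground surface: z = 2 + 2.3/2 = 3.15 m.
Total vertical stress at mid-clay: σ_v = 17.9×2 + 18.1×1.15 = 56.615 kPa.
Pore pressure: u = 9.81×(3.15 − 0.81) = 22.955 kPa.
Initial effective stress: σ'_0 = σ_v − u = 56.615 − 22.955 = 33.66 kPa.
Stress increase at mid-clay by the 2:1 spreading method:
Δσ = qBL/((B+z)(L+z)) = 274×2.5×4.1/((2.5+3.15)(4.1+3.15)) = 68.563 kPa
Final effective stress: σ'_f = σ'_0 + Δσ = 33.66 + 68.563 = 102.22 kPa.
Normally consolidated clay, so the full stress increment lies on the virgin compression line:
S_c = C_c·H/(1+e₀)·log₁₀(σ'_f/σ'_0) = 0.45×2.3/(1+1.12)×log₁₀(102.22/33.66)
    = 0.48821 × 0.48242 = 0.2355 m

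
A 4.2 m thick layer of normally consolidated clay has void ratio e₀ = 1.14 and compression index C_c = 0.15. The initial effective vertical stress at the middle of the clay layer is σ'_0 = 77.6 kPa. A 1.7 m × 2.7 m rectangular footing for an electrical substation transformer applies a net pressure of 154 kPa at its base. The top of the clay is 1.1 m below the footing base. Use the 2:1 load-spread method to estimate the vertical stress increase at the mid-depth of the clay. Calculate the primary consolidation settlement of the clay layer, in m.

S_c ≈ 0.035 m

Mid-depth of clay below the footing base: z = 1.1 + 4.2/2 = 3.2 m.
Stress increase at mid-clay by the 2:1 spreading method:
Δσ = qBL/((B+z)(L+z)) = 154×1.7×2.7/((1.7+3.2)(2.7+3.2)) = 24.45 kPa
Final effective stress: σ'_f = σ'_0 + Δσ = 77.6 + 24.45 = 102.05 kPa.
Normally consolidated clay, so the full stress increment lies on the virgin compression line:
S_c = C_c·H/(1+e₀)·log₁₀(σ'_f/σ'_0) = 0.15×4.2/(1+1.14)×log₁₀(102.05/77.6)
    = 0.29439 × 0.11895 = 0.03502 m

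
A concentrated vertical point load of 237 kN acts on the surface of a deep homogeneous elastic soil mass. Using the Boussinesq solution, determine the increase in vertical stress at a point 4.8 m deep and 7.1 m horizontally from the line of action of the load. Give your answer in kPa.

Δσ_z ≈ 0.271 kPa

Boussinesq vertical stress below a point load on an elastic half-space:
Δσ_z = 3P/(2πz²) · [1 + (r/z)²]^(−5/2)
r/z = 7.1/4.8 = 1.4792; [1+(r/z)²]^(−5/2) = 0.05511.
Δσ_z = 3×237/(2π×4.8²) × 0.05511 = 4.9114 × 0.05511 = 0.2707 kPa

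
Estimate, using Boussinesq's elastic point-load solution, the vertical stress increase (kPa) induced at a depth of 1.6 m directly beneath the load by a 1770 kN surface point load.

Boussinesq vertical stress below a point load on an elastic half-space:
Δσ_z = 3P/(2πz²) · [1 + (r/z)²]^(−5/2)
r/z = 0/1.6 = 0; [1+(r/z)²]^(−5/2) = 1.
Δσ_z = 3×1770/(2π×1.6²) × 1 = 330.12 × 1 = 330.1 kPa

Δσ_z ≈ 330 kPa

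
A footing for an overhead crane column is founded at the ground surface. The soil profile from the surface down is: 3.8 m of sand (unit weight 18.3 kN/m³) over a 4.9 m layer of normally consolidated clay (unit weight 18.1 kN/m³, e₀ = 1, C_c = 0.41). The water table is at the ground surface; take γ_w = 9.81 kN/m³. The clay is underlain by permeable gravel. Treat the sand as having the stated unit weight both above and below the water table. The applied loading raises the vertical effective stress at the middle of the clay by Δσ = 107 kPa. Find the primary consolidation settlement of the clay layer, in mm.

Mid-depth of clay below the ground surface: z = 3.8 + 4.9/2 = 6.25 m.
Total vertical stress at mid-clay: σ_v = 18.3×3.8 + 18.1×2.45 = 113.89 kPa.
Pore pressure: u = 9.81×(6.25 − 0) = 61.312 kPa.
Initial effective stress: σ'_0 = σ_v − u = 113.89 − 61.312 = 52.578 kPa.
Final effective stress: σ'_f = σ'_0 + Δσ = 52.578 + 107 = 159.58 kPa.
Normally consolidated clay, so the full stress increment lies on the virgin compression line:
S_c = C_c·H/(1+e₀)·log₁₀(σ'_f/σ'_0) = 0.41×4.9/(1+1)×log₁₀(159.58/52.578)
    = 1.0045 × 0.48217 = 0.4843 m

S_c ≈ 484 mm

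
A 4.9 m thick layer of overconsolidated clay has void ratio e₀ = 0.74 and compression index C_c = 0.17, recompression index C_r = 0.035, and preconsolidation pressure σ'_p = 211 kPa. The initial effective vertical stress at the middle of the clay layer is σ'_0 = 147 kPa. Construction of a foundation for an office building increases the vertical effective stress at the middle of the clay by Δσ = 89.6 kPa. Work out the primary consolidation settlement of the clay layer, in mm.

Final effective stress: σ'_f = 147 + 89.6 = 236.6 kPa.
σ'_f = 236.6 > σ'_p = 211 kPa, so the stress path crosses the preconsolidation pressure — recompression up to σ'_p, then virgin compression beyond:
S_c = H/(1+e₀)·[C_r·log₁₀(σ'_p/σ'_0) + C_c·log₁₀(σ'_f/σ'_p)]
    = 4.9/1.74 × [0.035×log₁₀(211/147) + 0.17×log₁₀(236.6/211)]
    = 2.8161 × [0.0054938 + 0.0084545] = 0.03928 m

S_c ≈ 39.3 mm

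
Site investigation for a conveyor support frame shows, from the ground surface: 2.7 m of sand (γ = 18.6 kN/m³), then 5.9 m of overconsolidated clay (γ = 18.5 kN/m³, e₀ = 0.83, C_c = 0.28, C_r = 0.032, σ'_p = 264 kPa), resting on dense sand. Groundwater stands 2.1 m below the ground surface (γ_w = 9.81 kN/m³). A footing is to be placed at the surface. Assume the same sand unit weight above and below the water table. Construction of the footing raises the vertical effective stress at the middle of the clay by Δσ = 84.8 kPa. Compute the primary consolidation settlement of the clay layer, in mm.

Mid-depth of clay below the ground surface: z = 2.7 + 5.9/2 = 5.65 m.
Total vertical stress at mid-clay: σ_v = 18.6×2.7 + 18.5×2.95 = 104.8 kPa.
Pore pressure: u = 9.81×(5.65 − 2.1) = 34.825 kPa.
Initial effective stress: σ'_0 = σ_v − u = 104.8 − 34.825 = 69.975 kPa.
Final effective stress: σ'_f = 69.975 + 84.8 = 154.77 kPa.
σ'_f = 154.77 ≤ σ'_p = 264 kPa, so the clay remains overconsolidated and only the recompression index applies:
S_c = C_r·H/(1+e₀)·log₁₀(σ'_f/σ'_0) = 0.032×5.9/1.83×log₁₀(154.77/69.975)
    = 0.10317 × 0.34474 = 0.03557 m

S_c ≈ 35.6 mm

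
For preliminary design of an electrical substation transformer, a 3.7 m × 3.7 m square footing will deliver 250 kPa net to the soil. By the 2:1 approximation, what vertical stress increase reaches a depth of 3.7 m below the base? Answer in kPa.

By the 2:1 method the load spreads at 1 horizontal : 2 vertical, so at depth z the loaded area has grown by z in each plan dimension:
Δσ = qBL/((B+z)(L+z)) = 250×3.7×3.7/((3.7+3.7)(3.7+3.7)) = 62.5 kPa

Δσ_z ≈ 62.5 kPa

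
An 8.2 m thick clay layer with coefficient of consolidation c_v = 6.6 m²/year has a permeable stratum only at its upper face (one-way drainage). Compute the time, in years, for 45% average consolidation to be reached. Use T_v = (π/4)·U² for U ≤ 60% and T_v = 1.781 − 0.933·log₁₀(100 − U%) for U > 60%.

t ≈ 1.62 years

Drainage path length: H_d = H = 8.2 m (single drainage).
U ≤ 60%: T_v = (π/4)·U² = (π/4)×0.45² = 0.15904.
t = T_v·H_d²/c_v = 0.15904×8.2²/6.6 = 1.62 years.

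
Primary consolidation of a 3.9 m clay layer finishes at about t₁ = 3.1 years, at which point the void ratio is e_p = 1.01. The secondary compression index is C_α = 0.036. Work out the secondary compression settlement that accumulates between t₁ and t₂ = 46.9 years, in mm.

Secondary compression: S_s = C_α·H/(1+e_p)·log₁₀(t₂/t₁)
S_s = 0.036×3.9/(1+1.01)×log₁₀(46.9/3.1)
    = 0.06985 × 1.18 = 0.08241 m

S_s ≈ 82.4 mm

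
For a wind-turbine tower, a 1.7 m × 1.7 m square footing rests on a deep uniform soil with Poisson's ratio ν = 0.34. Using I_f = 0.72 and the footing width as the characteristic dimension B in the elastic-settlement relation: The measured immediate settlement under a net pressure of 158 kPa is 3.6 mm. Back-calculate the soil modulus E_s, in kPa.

E_s ≈ 47500 kPa

S_e = q·B·(1−ν²)/E_s · I_f  ⇒  E_s = q·B·(1−ν²)·I_f / S_e.
E_s = 158 × 1.7 × 0.8844 × 0.72 / 0.0036 = 47510 kPa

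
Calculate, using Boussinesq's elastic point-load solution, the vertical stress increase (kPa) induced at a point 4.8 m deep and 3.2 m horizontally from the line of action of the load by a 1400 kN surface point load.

Boussinesq vertical stress below a point load on an elastic half-space:
Δσ_z = 3P/(2πz²) · [1 + (r/z)²]^(−5/2)
r/z = 3.2/4.8 = 0.66667; [1+(r/z)²]^(−5/2) = 0.39879.
Δσ_z = 3×1400/(2π×4.8²) × 0.39879 = 29.013 × 0.39879 = 11.57 kPa

Δσ_z ≈ 11.6 kPa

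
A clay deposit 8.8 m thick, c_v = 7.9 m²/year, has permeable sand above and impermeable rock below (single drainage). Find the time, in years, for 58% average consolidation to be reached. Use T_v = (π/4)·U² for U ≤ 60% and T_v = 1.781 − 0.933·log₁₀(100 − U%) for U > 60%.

Drainage path length: H_d = H = 8.8 m (single drainage).
U ≤ 60%: T_v = (π/4)·U² = (π/4)×0.58² = 0.26421.
t = T_v·H_d²/c_v = 0.26421×8.8²/7.9 = 2.59 years.

t ≈ 2.59 years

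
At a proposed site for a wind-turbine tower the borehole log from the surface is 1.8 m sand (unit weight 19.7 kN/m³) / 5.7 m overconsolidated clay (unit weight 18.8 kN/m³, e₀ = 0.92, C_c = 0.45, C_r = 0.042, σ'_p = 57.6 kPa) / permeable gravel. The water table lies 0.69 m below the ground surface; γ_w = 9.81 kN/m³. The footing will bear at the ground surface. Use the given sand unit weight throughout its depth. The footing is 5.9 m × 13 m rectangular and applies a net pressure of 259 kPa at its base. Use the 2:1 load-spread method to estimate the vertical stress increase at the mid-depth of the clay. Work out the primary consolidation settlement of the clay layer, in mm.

Mid-depth of clay below the ground surface: z = 1.8 + 5.7/2 = 4.65 m.
Total vertical stress at mid-clay: σ_v = 19.7×1.8 + 18.8×2.85 = 89.04 kPa.
Pore pressure: u = 9.81×(4.65 − 0.69) = 38.848 kPa.
Initial effective stress: σ'_0 = σ_v − u = 89.04 − 38.848 = 50.192 kPa.
Stress increase at mid-clay by the 2:1 spreading method:
Δσ = qBL/((B+z)(L+z)) = 259×5.9×13/((5.9+4.65)(13+4.65)) = 106.68 kPa
Final effective stress: σ'_f = 50.192 + 106.68 = 156.87 kPa.
σ'_f = 156.87 > σ'_p = 57.6 kPa, so the stress path crosses the preconsolidation pressure — recompression up to σ'_p, then virgin compression beyond:
S_c = H/(1+e₀)·[C_r·log₁₀(σ'_p/σ'_0) + C_c·log₁₀(σ'_f/σ'_p)]
    = 5.7/1.92 × [0.042×log₁₀(57.6/50.192) + 0.45×log₁₀(156.87/57.6)]
    = 2.9688 × [0.0025111 + 0.1958] = 0.5887 m

S_c ≈ 589 mm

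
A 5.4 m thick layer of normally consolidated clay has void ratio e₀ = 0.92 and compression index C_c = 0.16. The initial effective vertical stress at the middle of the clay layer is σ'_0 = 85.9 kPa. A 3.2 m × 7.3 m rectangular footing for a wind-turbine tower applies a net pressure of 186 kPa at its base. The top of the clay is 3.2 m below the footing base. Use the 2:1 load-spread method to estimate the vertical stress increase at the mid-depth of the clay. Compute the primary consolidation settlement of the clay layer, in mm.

Mid-depth of clay below the footing base: z = 3.2 + 5.4/2 = 5.9 m.
Stress increase at mid-clay by the 2:1 spreading method:
Δσ = qBL/((B+z)(L+z)) = 186×3.2×7.3/((3.2+5.9)(7.3+5.9)) = 36.172 kPa
Final effective stress: σ'_f = σ'_0 + Δσ = 85.9 + 36.172 = 122.07 kPa.
Normally consolidated clay, so the full stress increment lies on the virgin compression line:
S_c = C_c·H/(1+e₀)·log₁₀(σ'_f/σ'_0) = 0.16×5.4/(1+0.92)×log₁₀(122.07/85.9)
    = 0.45 × 0.15262 = 0.06868 m

S_c ≈ 68.7 mm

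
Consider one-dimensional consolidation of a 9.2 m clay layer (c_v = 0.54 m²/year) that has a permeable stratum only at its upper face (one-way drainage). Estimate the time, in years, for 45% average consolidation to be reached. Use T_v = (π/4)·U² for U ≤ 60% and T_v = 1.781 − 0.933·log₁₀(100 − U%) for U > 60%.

Drainage path length: H_d = H = 9.2 m (single drainage).
U ≤ 60%: T_v = (π/4)·U² = (π/4)×0.45² = 0.15904.
t = T_v·H_d²/c_v = 0.15904×9.2²/0.54 = 24.93 years.

t ≈ 24.9 years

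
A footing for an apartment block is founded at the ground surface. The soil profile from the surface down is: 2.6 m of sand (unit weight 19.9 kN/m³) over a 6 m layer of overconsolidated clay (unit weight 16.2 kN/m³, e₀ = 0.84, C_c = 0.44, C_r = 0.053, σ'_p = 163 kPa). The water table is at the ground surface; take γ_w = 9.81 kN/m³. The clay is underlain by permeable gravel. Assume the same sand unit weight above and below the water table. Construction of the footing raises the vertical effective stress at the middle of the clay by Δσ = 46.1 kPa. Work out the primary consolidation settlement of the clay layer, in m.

S_c ≈ 0.0526 m

Mid-depth of clay below the ground surface: z = 2.6 + 6/2 = 5.6 m.
Total vertical stress at mid-clay: σ_v = 19.9×2.6 + 16.2×3 = 100.34 kPa.
Pore pressure: u = 9.81×(5.6 − 0) = 54.936 kPa.
Initial effective stress: σ'_0 = σ_v − u = 100.34 − 54.936 = 45.404 kPa.
Final effective stress: σ'_f = 45.404 + 46.1 = 91.504 kPa.
σ'_f = 91.504 ≤ σ'_p = 163 kPa, so the clay remains overconsolidated and only the recompression index applies:
S_c = C_r·H/(1+e₀)·log₁₀(σ'_f/σ'_0) = 0.053×6/1.84×log₁₀(91.504/45.404)
    = 0.17283 × 0.30435 = 0.0526 m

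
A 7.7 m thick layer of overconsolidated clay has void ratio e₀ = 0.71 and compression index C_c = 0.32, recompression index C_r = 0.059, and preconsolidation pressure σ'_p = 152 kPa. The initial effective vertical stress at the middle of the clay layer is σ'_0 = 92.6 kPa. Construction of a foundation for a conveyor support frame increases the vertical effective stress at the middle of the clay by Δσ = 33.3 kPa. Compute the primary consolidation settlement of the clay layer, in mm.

S_c ≈ 35.4 mm

Final effective stress: σ'_f = 92.6 + 33.3 = 125.9 kPa.
σ'_f = 125.9 ≤ σ'_p = 152 kPa, so the clay remains overconsolidated and only the recompression index applies:
S_c = C_r·H/(1+e₀)·log₁₀(σ'_f/σ'_0) = 0.059×7.7/1.71×log₁₀(125.9/92.6)
    = 0.26567 × 0.13341 = 0.03544 m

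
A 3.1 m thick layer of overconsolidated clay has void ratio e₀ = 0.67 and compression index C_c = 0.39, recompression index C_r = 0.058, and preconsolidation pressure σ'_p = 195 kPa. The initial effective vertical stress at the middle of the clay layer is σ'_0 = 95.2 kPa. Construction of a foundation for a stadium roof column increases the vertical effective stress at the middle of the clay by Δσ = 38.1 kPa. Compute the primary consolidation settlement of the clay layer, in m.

S_c ≈ 0.0157 m

Final effective stress: σ'_f = 95.2 + 38.1 = 133.3 kPa.
σ'_f = 133.3 ≤ σ'_p = 195 kPa, so the clay remains overconsolidated and only the recompression index applies:
S_c = C_r·H/(1+e₀)·log₁₀(σ'_f/σ'_0) = 0.058×3.1/1.67×log₁₀(133.3/95.2)
    = 0.10767 × 0.14619 = 0.01574 m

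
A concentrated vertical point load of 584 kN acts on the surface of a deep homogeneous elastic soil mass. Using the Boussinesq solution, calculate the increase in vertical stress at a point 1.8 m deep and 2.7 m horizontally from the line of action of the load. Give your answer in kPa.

Boussinesq vertical stress below a point load on an elastic half-space:
Δσ_z = 3P/(2πz²) · [1 + (r/z)²]^(−5/2)
r/z = 2.7/1.8 = 1.5; [1+(r/z)²]^(−5/2) = 0.052516.
Δσ_z = 3×584/(2π×1.8²) × 0.052516 = 86.062 × 0.052516 = 4.52 kPa

Δσ_z ≈ 4.52 kPa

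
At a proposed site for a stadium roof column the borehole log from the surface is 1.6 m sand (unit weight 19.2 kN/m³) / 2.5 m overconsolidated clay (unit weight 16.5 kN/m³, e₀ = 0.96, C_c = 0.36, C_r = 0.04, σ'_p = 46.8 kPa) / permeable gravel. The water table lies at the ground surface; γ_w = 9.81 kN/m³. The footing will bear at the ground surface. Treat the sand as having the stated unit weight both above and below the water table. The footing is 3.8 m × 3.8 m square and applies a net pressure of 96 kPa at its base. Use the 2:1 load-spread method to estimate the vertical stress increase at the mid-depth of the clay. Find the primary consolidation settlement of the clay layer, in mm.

S_c ≈ 46.6 mm

Mid-depth of clay below the ground surface: z = 1.6 + 2.5/2 = 2.85 m.
Total vertical stress at mid-clay: σ_v = 19.2×1.6 + 16.5×1.25 = 51.345 kPa.
Pore pressure: u = 9.81×(2.85 − 0) = 27.959 kPa.
Initial effective stress: σ'_0 = σ_v − u = 51.345 − 27.959 = 23.386 kPa.
Stress increase at mid-clay by the 2:1 spreading method:
Δσ = qBL/((B+z)(L+z)) = 96×3.8×3.8/((3.8+2.85)(3.8+2.85)) = 31.347 kPa
Final effective stress: σ'_f = 23.386 + 31.347 = 54.733 kPa.
σ'_f = 54.733 > σ'_p = 46.8 kPa, so the stress path crosses the preconsolidation pressure — recompression up to σ'_p, then virgin compression beyond:
S_c = H/(1+e₀)·[C_r·log₁₀(σ'_p/σ'_0) + C_c·log₁₀(σ'_f/σ'_p)]
    = 2.5/1.96 × [0.04×log₁₀(46.8/23.386) + 0.36×log₁₀(54.733/46.8)]
    = 1.2755 × [0.012052 + 0.024481] = 0.0466 m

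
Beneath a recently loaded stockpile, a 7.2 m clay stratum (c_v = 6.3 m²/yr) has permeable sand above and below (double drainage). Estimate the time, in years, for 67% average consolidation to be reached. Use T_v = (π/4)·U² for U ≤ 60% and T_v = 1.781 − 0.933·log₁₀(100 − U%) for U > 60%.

t ≈ 0.749 years

Drainage path length: H_d = H/2 = 3.6 m (double drainage).
U > 60%: T_v = 1.781 − 0.933·log₁₀(100 − 67) = 0.36423.
t = T_v·H_d²/c_v = 0.36423×3.6²/6.3 = 0.7493 years.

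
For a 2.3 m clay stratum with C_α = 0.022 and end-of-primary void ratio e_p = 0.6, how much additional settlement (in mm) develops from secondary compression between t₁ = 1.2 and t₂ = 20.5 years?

Secondary compression: S_s = C_α·H/(1+e_p)·log₁₀(t₂/t₁)
S_s = 0.022×2.3/(1+0.6)×log₁₀(20.5/1.2)
    = 0.03162 × 1.233 = 0.03898 m

S_s ≈ 39 mm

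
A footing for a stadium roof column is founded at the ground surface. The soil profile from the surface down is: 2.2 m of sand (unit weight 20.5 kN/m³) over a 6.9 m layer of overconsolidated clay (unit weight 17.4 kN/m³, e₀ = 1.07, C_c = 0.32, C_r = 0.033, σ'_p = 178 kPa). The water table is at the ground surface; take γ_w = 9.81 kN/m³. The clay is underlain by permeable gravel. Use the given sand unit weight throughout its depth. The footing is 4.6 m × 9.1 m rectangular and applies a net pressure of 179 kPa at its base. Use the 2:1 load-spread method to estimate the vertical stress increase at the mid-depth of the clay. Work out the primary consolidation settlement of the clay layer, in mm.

S_c ≈ 33 mm

Mid-depth of clay below the ground surface: z = 2.2 + 6.9/2 = 5.65 m.
Total vertical stress at mid-clay: σ_v = 20.5×2.2 + 17.4×3.45 = 105.13 kPa.
Pore pressure: u = 9.81×(5.65 − 0) = 55.427 kPa.
Initial effective stress: σ'_0 = σ_v − u = 105.13 − 55.427 = 49.703 kPa.
Stress increase at mid-clay by the 2:1 spreading method:
Δσ = qBL/((B+z)(L+z)) = 179×4.6×9.1/((4.6+5.65)(9.1+5.65)) = 49.561 kPa
Final effective stress: σ'_f = 49.703 + 49.561 = 99.264 kPa.
σ'_f = 99.264 ≤ σ'_p = 178 kPa, so the clay remains overconsolidated and only the recompression index applies:
S_c = C_r·H/(1+e₀)·log₁₀(σ'_f/σ'_0) = 0.033×6.9/2.07×log₁₀(99.264/49.703)
    = 0.11 × 0.30041 = 0.03304 m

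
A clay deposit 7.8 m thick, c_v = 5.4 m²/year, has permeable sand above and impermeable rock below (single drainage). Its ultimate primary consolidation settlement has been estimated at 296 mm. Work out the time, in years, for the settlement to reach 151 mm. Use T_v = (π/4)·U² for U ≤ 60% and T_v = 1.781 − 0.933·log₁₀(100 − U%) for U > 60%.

t ≈ 2.3 years

Drainage path length: H_d = H = 7.8 m (single drainage).
U = S(t)/S_ult = 151/296 = 0.5101.
U ≤ 60%: T_v = (π/4)·U² = (π/4)×0.51014² = 0.20439.
t = T_v·H_d²/c_v = 0.20439×7.8²/5.4 = 2.303 years.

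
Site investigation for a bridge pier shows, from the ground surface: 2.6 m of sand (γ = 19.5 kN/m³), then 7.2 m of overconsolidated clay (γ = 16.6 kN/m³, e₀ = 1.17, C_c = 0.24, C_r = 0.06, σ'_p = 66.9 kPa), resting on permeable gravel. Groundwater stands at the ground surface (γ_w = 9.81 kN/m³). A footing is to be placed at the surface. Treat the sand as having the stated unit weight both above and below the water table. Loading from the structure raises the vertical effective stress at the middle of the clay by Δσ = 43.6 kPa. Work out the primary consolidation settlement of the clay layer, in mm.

S_c ≈ 141 mm

Mid-depth of clay below the ground surface: z = 2.6 + 7.2/2 = 6.2 m.
Total vertical stress at mid-clay: σ_v = 19.5×2.6 + 16.6×3.6 = 110.46 kPa.
Pore pressure: u = 9.81×(6.2 − 0) = 60.822 kPa.
Initial effective stress: σ'_0 = σ_v − u = 110.46 − 60.822 = 49.638 kPa.
Final effective stress: σ'_f = 49.638 + 43.6 = 93.238 kPa.
σ'_f = 93.238 > σ'_p = 66.9 kPa, so the stress path crosses the preconsolidation pressure — recompression up to σ'_p, then virgin compression beyond:
S_c = H/(1+e₀)·[C_r·log₁₀(σ'_p/σ'_0) + C_c·log₁₀(σ'_f/σ'_p)]
    = 7.2/2.17 × [0.06×log₁₀(66.9/49.638) + 0.24×log₁₀(93.238/66.9)]
    = 3.318 × [0.0077767 + 0.0346] = 0.1406 m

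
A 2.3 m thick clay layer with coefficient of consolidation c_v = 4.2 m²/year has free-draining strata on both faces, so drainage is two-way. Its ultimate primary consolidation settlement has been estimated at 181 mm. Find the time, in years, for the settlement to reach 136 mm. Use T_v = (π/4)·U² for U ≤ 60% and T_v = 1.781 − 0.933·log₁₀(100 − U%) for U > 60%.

Drainage path length: H_d = H/2 = 1.15 m (double drainage).
U = S(t)/S_ult = 136/181 = 0.7514.
U > 60%: T_v = 1.781 − 0.933·log₁₀(100 − 75.138) = 0.47897.
t = T_v·H_d²/c_v = 0.47897×1.15²/4.2 = 0.1508 years.

t ≈ 0.151 years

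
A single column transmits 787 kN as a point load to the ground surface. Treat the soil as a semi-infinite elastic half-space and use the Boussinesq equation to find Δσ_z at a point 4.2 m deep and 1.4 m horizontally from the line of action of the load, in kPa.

Δσ_z ≈ 16.4 kPa

Boussinesq vertical stress below a point load on an elastic half-space:
Δσ_z = 3P/(2πz²) · [1 + (r/z)²]^(−5/2)
r/z = 1.4/4.2 = 0.33333; [1+(r/z)²]^(−5/2) = 0.76843.
Δσ_z = 3×787/(2π×4.2²) × 0.76843 = 21.302 × 0.76843 = 16.37 kPa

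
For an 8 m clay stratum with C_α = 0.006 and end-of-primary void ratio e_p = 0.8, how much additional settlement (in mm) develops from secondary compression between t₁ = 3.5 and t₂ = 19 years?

Secondary compression: S_s = C_α·H/(1+e_p)·log₁₀(t₂/t₁)
S_s = 0.006×8/(1+0.8)×log₁₀(19/3.5)
    = 0.02667 × 0.7347 = 0.01959 m

S_s ≈ 19.6 mm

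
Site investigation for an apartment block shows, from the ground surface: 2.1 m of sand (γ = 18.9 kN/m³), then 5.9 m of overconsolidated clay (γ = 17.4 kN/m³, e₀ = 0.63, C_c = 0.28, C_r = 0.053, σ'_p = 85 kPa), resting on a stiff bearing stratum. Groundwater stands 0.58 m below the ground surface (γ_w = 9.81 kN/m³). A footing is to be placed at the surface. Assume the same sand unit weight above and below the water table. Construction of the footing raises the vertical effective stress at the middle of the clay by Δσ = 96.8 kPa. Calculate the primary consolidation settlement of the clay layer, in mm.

Mid-depth of clay below the ground surface: z = 2.1 + 5.9/2 = 5.05 m.
Total vertical stress at mid-clay: σ_v = 18.9×2.1 + 17.4×2.95 = 91.02 kPa.
Pore pressure: u = 9.81×(5.05 − 0.58) = 43.851 kPa.
Initial effective stress: σ'_0 = σ_v − u = 91.02 − 43.851 = 47.169 kPa.
Final effective stress: σ'_f = 47.169 + 96.8 = 143.97 kPa.
σ'_f = 143.97 > σ'_p = 85 kPa, so the stress path crosses the preconsolidation pressure — recompression up to σ'_p, then virgin compression beyond:
S_c = H/(1+e₀)·[C_r·log₁₀(σ'_p/σ'_0) + C_c·log₁₀(σ'_f/σ'_p)]
    = 5.9/1.63 × [0.053×log₁₀(85/47.169) + 0.28×log₁₀(143.97/85)]
    = 3.6196 × [0.013555 + 0.064079] = 0.281 m

S_c ≈ 281 mm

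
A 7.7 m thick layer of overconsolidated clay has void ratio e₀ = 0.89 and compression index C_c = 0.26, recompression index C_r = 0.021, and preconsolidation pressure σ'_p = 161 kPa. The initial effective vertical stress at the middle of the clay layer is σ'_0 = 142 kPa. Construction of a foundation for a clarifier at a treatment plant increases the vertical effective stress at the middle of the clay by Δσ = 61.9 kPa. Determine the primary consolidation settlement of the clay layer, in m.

S_c ≈ 0.113 m

Final effective stress: σ'_f = 142 + 61.9 = 203.9 kPa.
σ'_f = 203.9 > σ'_p = 161 kPa, so the stress path crosses the preconsolidation pressure — recompression up to σ'_p, then virgin compression beyond:
S_c = H/(1+e₀)·[C_r·log₁₀(σ'_p/σ'_0) + C_c·log₁₀(σ'_f/σ'_p)]
    = 7.7/1.89 × [0.021×log₁₀(161/142) + 0.26×log₁₀(203.9/161)]
    = 4.0741 × [0.0011453 + 0.026674] = 0.1133 m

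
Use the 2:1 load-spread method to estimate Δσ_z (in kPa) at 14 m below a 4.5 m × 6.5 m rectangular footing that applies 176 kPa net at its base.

By the 2:1 method the load spreads at 1 horizontal : 2 vertical, so at depth z the loaded area has grown by z in each plan dimension:
Δσ = qBL/((B+z)(L+z)) = 176×4.5×6.5/((4.5+14)(6.5+14)) = 13.574 kPa

Δσ_z ≈ 13.6 kPa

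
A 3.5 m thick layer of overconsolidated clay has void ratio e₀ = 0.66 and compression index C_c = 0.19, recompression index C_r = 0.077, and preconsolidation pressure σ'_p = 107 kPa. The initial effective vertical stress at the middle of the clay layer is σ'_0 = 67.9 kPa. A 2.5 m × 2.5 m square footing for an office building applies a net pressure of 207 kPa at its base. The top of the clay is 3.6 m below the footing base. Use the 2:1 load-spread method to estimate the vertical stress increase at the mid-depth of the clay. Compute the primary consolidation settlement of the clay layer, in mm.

S_c ≈ 19 mm

Mid-depth of clay below the footing base: z = 3.6 + 3.5/2 = 5.35 m.
Stress increase at mid-clay by the 2:1 spreading method:
Δσ = qBL/((B+z)(L+z)) = 207×2.5×2.5/((2.5+5.35)(2.5+5.35)) = 20.995 kPa
Final effective stress: σ'_f = 67.9 + 20.995 = 88.895 kPa.
σ'_f = 88.895 ≤ σ'_p = 107 kPa, so the clay remains overconsolidated and only the recompression index applies:
S_c = C_r·H/(1+e₀)·log₁₀(σ'_f/σ'_0) = 0.077×3.5/1.66×log₁₀(88.895/67.9)
    = 0.16235 × 0.11701 = 0.019 m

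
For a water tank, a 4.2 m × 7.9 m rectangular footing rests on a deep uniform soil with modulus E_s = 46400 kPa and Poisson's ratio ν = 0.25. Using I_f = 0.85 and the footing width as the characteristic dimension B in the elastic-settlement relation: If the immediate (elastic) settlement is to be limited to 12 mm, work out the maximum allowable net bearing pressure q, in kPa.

S_e = q·B·(1−ν²)/E_s · I_f  ⇒  q = S_e·E_s / (B·(1−ν²)·I_f).
q = 0.012 × 46400 / (4.2 × 0.9375 × 0.85) = 166.4 kPa

q ≈ 166 kPa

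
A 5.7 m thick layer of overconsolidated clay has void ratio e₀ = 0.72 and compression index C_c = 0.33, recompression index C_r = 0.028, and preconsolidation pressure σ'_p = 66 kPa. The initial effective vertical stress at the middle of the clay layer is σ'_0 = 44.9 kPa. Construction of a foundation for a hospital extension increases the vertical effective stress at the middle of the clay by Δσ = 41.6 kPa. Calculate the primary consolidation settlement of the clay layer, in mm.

Final effective stress: σ'_f = 44.9 + 41.6 = 86.5 kPa.
σ'_f = 86.5 > σ'_p = 66 kPa, so the stress path crosses the preconsolidation pressure — recompression up to σ'_p, then virgin compression beyond:
S_c = H/(1+e₀)·[C_r·log₁₀(σ'_p/σ'_0) + C_c·log₁₀(σ'_f/σ'_p)]
    = 5.7/1.72 × [0.028×log₁₀(66/44.9) + 0.33×log₁₀(86.5/66)]
    = 3.314 × [0.0046843 + 0.038766] = 0.144 m

S_c ≈ 144 mm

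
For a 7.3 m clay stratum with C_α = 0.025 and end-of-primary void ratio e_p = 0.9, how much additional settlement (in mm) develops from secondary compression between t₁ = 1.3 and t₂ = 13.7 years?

S_s ≈ 98.2 mm

Secondary compression: S_s = C_α·H/(1+e_p)·log₁₀(t₂/t₁)
S_s = 0.025×7.3/(1+0.9)×log₁₀(13.7/1.3)
    = 0.09605 × 1.023 = 0.09824 m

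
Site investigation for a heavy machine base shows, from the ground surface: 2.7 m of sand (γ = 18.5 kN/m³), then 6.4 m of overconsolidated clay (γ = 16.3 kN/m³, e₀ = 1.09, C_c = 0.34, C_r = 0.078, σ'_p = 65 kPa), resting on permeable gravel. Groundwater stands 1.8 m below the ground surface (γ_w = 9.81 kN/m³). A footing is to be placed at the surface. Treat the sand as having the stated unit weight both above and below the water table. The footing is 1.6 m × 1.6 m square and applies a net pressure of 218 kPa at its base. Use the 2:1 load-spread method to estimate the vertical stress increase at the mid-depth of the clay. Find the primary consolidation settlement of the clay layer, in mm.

Mid-depth of clay below the ground surface: z = 2.7 + 6.4/2 = 5.9 m.
Total vertical stress at mid-clay: σ_v = 18.5×2.7 + 16.3×3.2 = 102.11 kPa.
Pore pressure: u = 9.81×(5.9 − 1.8) = 40.221 kPa.
Initial effective stress: σ'_0 = σ_v − u = 102.11 − 40.221 = 61.889 kPa.
Stress increase at mid-clay by the 2:1 spreading method:
Δσ = qBL/((B+z)(L+z)) = 218×1.6×1.6/((1.6+5.9)(1.6+5.9)) = 9.9214 kPa
Final effective stress: σ'_f = 61.889 + 9.9214 = 71.81 kPa.
σ'_f = 71.81 > σ'_p = 65 kPa, so the stress path crosses the preconsolidation pressure — recompression up to σ'_p, then virgin compression beyond:
S_c = H/(1+e₀)·[C_r·log₁₀(σ'_p/σ'_0) + C_c·log₁₀(σ'_f/σ'_p)]
    = 6.4/2.09 × [0.078×log₁₀(65/61.889) + 0.34×log₁₀(71.81/65)]
    = 3.0622 × [0.0016614 + 0.014712] = 0.05014 m

S_c ≈ 50.1 mm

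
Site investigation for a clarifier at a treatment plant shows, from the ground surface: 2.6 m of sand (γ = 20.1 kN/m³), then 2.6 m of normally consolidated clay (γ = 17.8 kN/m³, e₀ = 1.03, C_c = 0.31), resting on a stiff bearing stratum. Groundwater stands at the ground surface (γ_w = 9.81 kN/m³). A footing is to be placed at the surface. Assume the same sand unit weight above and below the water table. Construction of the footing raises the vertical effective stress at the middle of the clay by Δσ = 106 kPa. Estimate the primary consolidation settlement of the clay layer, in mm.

S_c ≈ 233 mm

Mid-depth of clay below the ground surface: z = 2.6 + 2.6/2 = 3.9 m.
Total vertical stress at mid-clay: σ_v = 20.1×2.6 + 17.8×1.3 = 75.4 kPa.
Pore pressure: u = 9.81×(3.9 − 0) = 38.259 kPa.
Initial effective stress: σ'_0 = σ_v − u = 75.4 − 38.259 = 37.141 kPa.
Final effective stress: σ'_f = σ'_0 + Δσ = 37.141 + 106 = 143.14 kPa.
Normally consolidated clay, so the full stress increment lies on the virgin compression line:
S_c = C_c·H/(1+e₀)·log₁₀(σ'_f/σ'_0) = 0.31×2.6/(1+1.03)×log₁₀(143.14/37.141)
    = 0.39704 × 0.58591 = 0.2326 m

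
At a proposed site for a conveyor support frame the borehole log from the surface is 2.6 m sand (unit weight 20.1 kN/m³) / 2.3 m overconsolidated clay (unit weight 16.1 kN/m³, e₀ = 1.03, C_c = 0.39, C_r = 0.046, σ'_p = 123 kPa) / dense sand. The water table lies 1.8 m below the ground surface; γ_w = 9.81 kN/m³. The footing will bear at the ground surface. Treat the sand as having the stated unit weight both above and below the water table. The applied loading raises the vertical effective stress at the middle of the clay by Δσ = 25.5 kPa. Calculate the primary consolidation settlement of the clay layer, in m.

S_c ≈ 0.00908 m

Mid-depth of clay below the ground surface: z = 2.6 + 2.3/2 = 3.75 m.
Total vertical stress at mid-clay: σ_v = 20.1×2.6 + 16.1×1.15 = 70.775 kPa.
Pore pressure: u = 9.81×(3.75 − 1.8) = 19.13 kPa.
Initial effective stress: σ'_0 = σ_v − u = 70.775 − 19.13 = 51.645 kPa.
Final effective stress: σ'_f = 51.645 + 25.5 = 77.145 kPa.
σ'_f = 77.145 ≤ σ'_p = 123 kPa, so the clay remains overconsolidated and only the recompression index applies:
S_c = C_r·H/(1+e₀)·log₁₀(σ'_f/σ'_0) = 0.046×2.3/2.03×log₁₀(77.145/51.645)
    = 0.052118 × 0.17428 = 0.009083 m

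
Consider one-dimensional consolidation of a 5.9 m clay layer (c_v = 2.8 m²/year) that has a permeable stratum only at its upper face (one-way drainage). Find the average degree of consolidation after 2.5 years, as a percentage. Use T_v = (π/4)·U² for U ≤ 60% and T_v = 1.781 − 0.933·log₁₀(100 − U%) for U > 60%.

U ≈ 50.6 %

Drainage path length: H_d = H = 5.9 m (single drainage).
T_v = c_v·t/H_d² = 2.8×2.5/5.9² = 0.20109.
T_v = 0.20109 corresponds to the U ≤ 60% branch:
U = √(4T_v/π) = 0.506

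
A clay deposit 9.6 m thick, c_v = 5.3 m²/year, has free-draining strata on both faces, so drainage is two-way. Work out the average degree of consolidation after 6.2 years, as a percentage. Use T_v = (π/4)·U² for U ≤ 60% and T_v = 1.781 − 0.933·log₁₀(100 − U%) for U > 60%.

Drainage path length: H_d = H/2 = 4.8 m (double drainage).
T_v = c_v·t/H_d² = 5.3×6.2/4.8² = 1.4262.
T_v = 1.4262 corresponds to the U > 60% branch:
U = 1 − 10^((1.781 − T_v)/0.933)/100 = 0.976

U ≈ 97.6 %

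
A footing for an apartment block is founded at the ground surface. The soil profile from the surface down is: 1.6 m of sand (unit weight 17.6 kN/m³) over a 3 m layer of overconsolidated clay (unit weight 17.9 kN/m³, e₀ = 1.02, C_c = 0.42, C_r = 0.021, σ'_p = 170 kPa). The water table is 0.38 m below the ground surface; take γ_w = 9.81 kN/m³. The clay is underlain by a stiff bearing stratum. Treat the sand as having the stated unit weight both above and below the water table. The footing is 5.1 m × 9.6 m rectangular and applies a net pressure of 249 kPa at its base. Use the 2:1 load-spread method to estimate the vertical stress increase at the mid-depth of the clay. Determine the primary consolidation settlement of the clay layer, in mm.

Mid-depth of clay below the ground surface: z = 1.6 + 3/2 = 3.1 m.
Total vertical stress at mid-clay: σ_v = 17.6×1.6 + 17.9×1.5 = 55.01 kPa.
Pore pressure: u = 9.81×(3.1 − 0.38) = 26.683 kPa.
Initial effective stress: σ'_0 = σ_v − u = 55.01 − 26.683 = 28.327 kPa.
Stress increase at mid-clay by the 2:1 spreading method:
Δσ = qBL/((B+z)(L+z)) = 249×5.1×9.6/((5.1+3.1)(9.6+3.1)) = 117.06 kPa
Final effective stress: σ'_f = 28.327 + 117.06 = 145.39 kPa.
σ'_f = 145.39 ≤ σ'_p = 170 kPa, so the clay remains overconsolidated and only the recompression index applies:
S_c = C_r·H/(1+e₀)·log₁₀(σ'_f/σ'_0) = 0.021×3/2.02×log₁₀(145.39/28.327)
    = 0.031187 × 0.71033 = 0.02215 m

S_c ≈ 22.2 mm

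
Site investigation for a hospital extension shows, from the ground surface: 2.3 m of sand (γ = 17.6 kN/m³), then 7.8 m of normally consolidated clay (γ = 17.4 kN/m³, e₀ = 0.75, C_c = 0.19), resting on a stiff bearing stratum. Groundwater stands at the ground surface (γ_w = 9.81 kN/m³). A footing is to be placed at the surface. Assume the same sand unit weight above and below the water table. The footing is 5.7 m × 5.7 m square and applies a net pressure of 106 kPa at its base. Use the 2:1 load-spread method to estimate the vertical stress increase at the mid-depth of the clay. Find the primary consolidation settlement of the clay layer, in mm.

Mid-depth of clay below the ground surface: z = 2.3 + 7.8/2 = 6.2 m.
Total vertical stress at mid-clay: σ_v = 17.6×2.3 + 17.4×3.9 = 108.34 kPa.
Pore pressure: u = 9.81×(6.2 − 0) = 60.822 kPa.
Initial effective stress: σ'_0 = σ_v − u = 108.34 − 60.822 = 47.518 kPa.
Stress increase at mid-clay by the 2:1 spreading method:
Δσ = qBL/((B+z)(L+z)) = 106×5.7×5.7/((5.7+6.2)(5.7+6.2)) = 24.32 kPa
Final effective stress: σ'_f = σ'_0 + Δσ = 47.518 + 24.32 = 71.838 kPa.
Normally consolidated clay, so the full stress increment lies on the virgin compression line:
S_c = C_c·H/(1+e₀)·log₁₀(σ'_f/σ'_0) = 0.19×7.8/(1+0.75)×log₁₀(71.838/47.518)
    = 0.84686 × 0.1795 = 0.152 m

S_c ≈ 152 mm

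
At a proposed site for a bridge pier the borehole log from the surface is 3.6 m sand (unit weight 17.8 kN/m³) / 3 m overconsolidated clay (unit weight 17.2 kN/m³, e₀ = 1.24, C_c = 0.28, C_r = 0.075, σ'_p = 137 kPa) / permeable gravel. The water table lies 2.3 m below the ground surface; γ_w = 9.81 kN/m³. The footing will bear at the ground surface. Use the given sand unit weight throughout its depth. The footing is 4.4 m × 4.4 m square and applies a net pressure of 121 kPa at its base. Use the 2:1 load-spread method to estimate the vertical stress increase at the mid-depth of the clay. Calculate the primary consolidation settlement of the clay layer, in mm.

S_c ≈ 15.2 mm

Mid-depth of clay below the ground surface: z = 3.6 + 3/2 = 5.1 m.
Total vertical stress at mid-clay: σ_v = 17.8×3.6 + 17.2×1.5 = 89.88 kPa.
Pore pressure: u = 9.81×(5.1 − 2.3) = 27.468 kPa.
Initial effective stress: σ'_0 = σ_v − u = 89.88 − 27.468 = 62.412 kPa.
Stress increase at mid-clay by the 2:1 spreading method:
Δσ = qBL/((B+z)(L+z)) = 121×4.4×4.4/((4.4+5.1)(4.4+5.1)) = 25.956 kPa
Final effective stress: σ'_f = 62.412 + 25.956 = 88.368 kPa.
σ'_f = 88.368 ≤ σ'_p = 137 kPa, so the clay remains overconsolidated and only the recompression index applies:
S_c = C_r·H/(1+e₀)·log₁₀(σ'_f/σ'_0) = 0.075×3/2.24×log₁₀(88.368/62.412)
    = 0.10045 × 0.15103 = 0.01517 m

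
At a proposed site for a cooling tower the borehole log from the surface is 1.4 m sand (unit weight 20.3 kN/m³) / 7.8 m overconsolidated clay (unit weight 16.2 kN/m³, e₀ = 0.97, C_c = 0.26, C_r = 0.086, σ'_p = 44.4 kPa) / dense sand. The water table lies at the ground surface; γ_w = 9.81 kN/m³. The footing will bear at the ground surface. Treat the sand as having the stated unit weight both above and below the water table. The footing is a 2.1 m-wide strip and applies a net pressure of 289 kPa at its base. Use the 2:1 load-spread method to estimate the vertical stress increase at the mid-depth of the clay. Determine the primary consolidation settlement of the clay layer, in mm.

Mid-depth of clay below the ground surface: z = 1.4 + 7.8/2 = 5.3 m.
Total vertical stress at mid-clay: σ_v = 20.3×1.4 + 16.2×3.9 = 91.6 kPa.
Pore pressure: u = 9.81×(5.3 − 0) = 51.993 kPa.
Initial effective stress: σ'_0 = σ_v − u = 91.6 − 51.993 = 39.607 kPa.
Stress increase at mid-clay by the 2:1 spreading method:
Δσ = qB/(B+z) = 289×2.1/(2.1+5.3) = 82.014 kPa
Final effective stress: σ'_f = 39.607 + 82.014 = 121.62 kPa.
σ'_f = 121.62 > σ'_p = 44.4 kPa, so the stress path crosses the preconsolidation pressure — recompression up to σ'_p, then virgin compression beyond:
S_c = H/(1+e₀)·[C_r·log₁₀(σ'_p/σ'_0) + C_c·log₁₀(σ'_f/σ'_p)]
    = 7.8/1.97 × [0.086×log₁₀(44.4/39.607) + 0.26×log₁₀(121.62/44.4)]
    = 3.9594 × [0.0042665 + 0.11378] = 0.4674 m

S_c ≈ 467 mm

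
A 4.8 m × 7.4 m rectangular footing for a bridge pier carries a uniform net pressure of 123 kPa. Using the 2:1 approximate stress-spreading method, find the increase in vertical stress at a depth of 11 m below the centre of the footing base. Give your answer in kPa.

By the 2:1 method the load spreads at 1 horizontal : 2 vertical, so at depth z the loaded area has grown by z in each plan dimension:
Δσ = qBL/((B+z)(L+z)) = 123×4.8×7.4/((4.8+11)(7.4+11)) = 15.028 kPa

Δσ_z ≈ 15 kPa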